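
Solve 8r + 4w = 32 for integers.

Step 1: Check solvability.
gcd(8, 4) = 4
Since 4 divides 32, solutions exist.

Step 2: Apply extended Euclidean algorithm to find gcd.
We find integers such that 8*x0 + 4*y0 = 4

Step 3: Scale the particular solution.
Multiply by 32/4 = 8:
r = 0, w = 8

Step 4: Verify.
8*(0) + 4*(8) = 32 = 32 ✓

r = 0, w = 8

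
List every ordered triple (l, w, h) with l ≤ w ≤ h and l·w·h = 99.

Iterate l from 1 to ⌊99^(1/3)⌋. For each l dividing 99, iterate w ≥ l with w dividing 99/l, and set h = 99/(l·w).
Triples found (4): (1×1×99), (1×3×33), (1×9×11), (3×3×11)

(1×1×99), (1×3×33), (1×9×11), (3×3×11)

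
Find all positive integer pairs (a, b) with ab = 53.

The positive divisors of 53 are: 1, 53.
Each divisor d gives the pair (d, 53/d):
(1, 53), (53, 1)

(1, 53), (53, 1)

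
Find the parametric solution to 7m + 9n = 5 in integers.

Step 1: Compute gcd(7, 9) = 1.
Since 1 divides 5, solutions exist.

Step 2: Find a particular solution using extended Euclidean algorithm.
We get m₀ = 20, n₀ = -15.
Check: 7*20 + 9*-15 = 5 = 5 ✓

Step 3: Write the general solution.
m = 20 + (9/1)t = 20 + 9t
n = -15 - (7/1)t = -15 - 7t
for any integer t.

m = 20 + 9t, n = -15 - 7t for integer t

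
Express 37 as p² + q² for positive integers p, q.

We need to find integers p, q > 0 such that p² + q² = 37.
Trying p = 1: q² = 37 - 1² = 37 - 1 = 36
q = 6
Check: 1² + 6² = 1 + 36 = 37 ✓

37 = 1² + 6²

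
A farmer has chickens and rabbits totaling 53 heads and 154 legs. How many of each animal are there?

Let c = chickens, r = rabbits.
Heads: c + r = 53
Legs: 2c + 4r = 154
From the first equation, c = 53 - r. Substitute:
2(53 - r) + 4r = 154
106 + 2r = 154
r = (154 - 106)/2 = 24
c = 53 - 24 = 29

Chickens: 29, Rabbits: 24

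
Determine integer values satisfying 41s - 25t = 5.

Step 1: Check solvability.
gcd(41, 25) = 1
Since 1 divides 5, solutions exist.

Step 2: Apply extended Euclidean algorithm to find gcd.
We find integers such that 41*x0 + 25*y0 = 1

Step 3: Scale the particular solution.
Multiply by 5/1 = 5:
s = 55, t = 90

Step 4: Verify.
41*(55) - 25*(90) = 5 = 5 ✓

s = 55, t = 90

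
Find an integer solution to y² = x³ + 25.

Try small integer x values and check whether x³ + 25 is a perfect square.
x = 0: x³ + 25 = 0³ + 25 = 0 + 25 = 25
Is 25 a perfect square? 5² = 25 ✓
So (x, y) = (0, 5) is a solution.

x = 0, y = 5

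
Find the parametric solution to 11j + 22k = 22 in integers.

Step 1: Compute gcd(11, 22) = 11.
Since 11 divides 22, solutions exist.

Step 2: Find a particular solution using extended Euclidean algorithm.
We get j₀ = 2, k₀ = 0.
Check: 11*2 + 22*0 = 22 = 22 ✓

Step 3: Write the general solution.
j = 2 + (22/11)t = 2 + 2t
k = 0 - (11/11)t = 0 - 1t
for any integer t.

j = 2 + 2t, k = 0 - 1t for integer t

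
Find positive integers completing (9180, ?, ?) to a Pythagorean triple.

We need the other leg and hypotenuse such that 9180² + x² = c².
Take x = 4400, c = 10180: 9180² + 4400² = 84272400 + 19360000 = 103632400 = 10180² ✓
Triple: (9180, 4400, 10180)

(9180, 4400, 10180)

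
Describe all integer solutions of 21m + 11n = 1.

Step 1: Compute gcd(21, 11) = 1.
Since 1 divides 1, solutions exist.

Step 2: Find a particular solution using extended Euclidean algorithm.
We get m₀ = -1, n₀ = 2.
Check: 21*-1 + 11*2 = 1 = 1 ✓

Step 3: Write the general solution.
m = -1 + (11/1)t = -1 + 11t
n = 2 - (21/1)t = 2 - 21t
for any integer t.

m = -1 + 11t, n = 2 - 21t for integer t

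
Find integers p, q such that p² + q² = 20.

We need to find integers p, q > 0 such that p² + q² = 20.
Trying p = 2: q² = 20 - 2² = 20 - 4 = 16
q = 4
Check: 2² + 4² = 4 + 16 = 20 ✓

20 = 2² + 4²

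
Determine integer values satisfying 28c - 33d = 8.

Step 1: Check solvability.
gcd(28, 33) = 1
Since 1 divides 8, solutions exist.

Step 2: Apply extended Euclidean algorithm to find gcd.
We find integers such that 28*x0 + 33*y0 = 1

Step 3: Scale the particular solution.
Multiply by 8/1 = 8:
c = 104, d = 88

Step 4: Verify.
28*(104) - 33*(88) = 8 = 8 ✓

c = 104, d = 88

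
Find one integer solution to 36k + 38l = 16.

Step 1: Check solvability.
gcd(36, 38) = 2
Since 2 divides 16, solutions exist.

Step 2: Apply extended Euclidean algorithm to find gcd.
We find integers such that 36*x0 + 38*y0 = 2

Step 3: Scale the particular solution.
Multiply by 16/2 = 8:
k = -8, l = 8

Step 4: Verify.
36*(-8) + 38*(8) = 16 = 16 ✓

k = -8, l = 8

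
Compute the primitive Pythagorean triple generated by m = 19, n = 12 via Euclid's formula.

a = m² - n² = 19² - 12² = 361 - 144 = 217
b = 2mn = 2·19·12 = 456
c = m² + n² = 361 + 144 = 505
Verify: 217² + 456² = 47089 + 207936 = 255025 = 505² ✓

(217, 456, 505)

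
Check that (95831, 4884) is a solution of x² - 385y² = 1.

Compute x² = 95831² = 9183580561
Compute 385y² = 385·4884² = 385·23853456 = 9183580560
x² - 385y² = 9183580561 - 9183580560 = 1
Since this equals 1, (95831, 4884) is a solution.

Yes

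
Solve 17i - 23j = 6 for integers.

Step 1: Check solvability.
gcd(17, 23) = 1
Since 1 divides 6, solutions exist.

Step 2: Apply extended Euclidean algorithm to find gcd.
We find integers such that 17*x0 + 23*y0 = 1

Step 3: Scale the particular solution.
Multiply by 6/1 = 6:
i = -24, j = -18

Step 4: Verify.
17*(-24) - 23*(-18) = 6 = 6 ✓

i = -24, j = -18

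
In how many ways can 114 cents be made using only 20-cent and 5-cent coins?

We need non-negative integers (x, y) with 20x + 5y = 114.
For each x from 0 to 5, check if (114 - 20x) is a non-negative multiple of 5.
Solutions (x, y): none
Count: 0

0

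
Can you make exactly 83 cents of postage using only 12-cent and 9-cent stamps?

We need non-negative x, y with 12x + 9y = 83.
gcd(12, 9) = 3, and 3 does not divide 83.
No integer solutions exist, so certainly no non-negative ones.

No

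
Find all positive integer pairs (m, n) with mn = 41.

The positive divisors of 41 are: 1, 41.
Each divisor d gives the pair (d, 41/d):
(1, 41), (41, 1)

(1, 41), (41, 1)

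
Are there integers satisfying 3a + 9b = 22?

Step 1: Compute gcd(3, 9).
gcd(3, 9) = 3

Step 2: Check divisibility.
Does 3 divide 22? 22 = 3 x 7 + 1, so no.

By the theorem on linear Diophantine equations, 3a + 9b = 22 has integer solutions if and only if gcd(3, 9) divides 22. Since 3 does not divide 22, no solutions exist.

No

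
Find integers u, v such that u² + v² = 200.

We need to find integers u, v > 0 such that u² + v² = 200.
Trying u = 2: v² = 200 - 2² = 200 - 4 = 196
v = 14
Check: 2² + 14² = 4 + 196 = 200 ✓

200 = 2² + 14²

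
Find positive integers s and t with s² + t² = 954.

We need to find integers s, t > 0 such that s² + t² = 954.
Trying s = 15: t² = 954 - 15² = 954 - 225 = 729
t = 27
Check: 15² + 27² = 225 + 729 = 954 ✓

954 = 15² + 27²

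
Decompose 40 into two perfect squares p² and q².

We need to find integers p, q > 0 such that p² + q² = 40.
Trying p = 2: q² = 40 - 2² = 40 - 4 = 36
q = 6
Check: 2² + 6² = 4 + 36 = 40 ✓

40 = 2² + 6²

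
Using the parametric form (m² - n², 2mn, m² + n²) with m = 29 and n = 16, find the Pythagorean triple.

a = m² - n² = 29² - 16² = 841 - 256 = 585
b = 2mn = 2·29·16 = 928
c = m² + n² = 841 + 256 = 1097
Verify: 585² + 928² = 342225 + 861184 = 1203409 = 1097² ✓

(585, 928, 1097)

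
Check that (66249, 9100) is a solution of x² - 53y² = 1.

Compute x² = 66249² = 4388930001
Compute 53y² = 53·9100² = 53·82810000 = 4388930000
x² - 53y² = 4388930001 - 4388930000 = 1
Since this equals 1, (66249, 9100) is a solution.

Yes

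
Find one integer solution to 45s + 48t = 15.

Step 1: Check solvability.
gcd(45, 48) = 3
Since 3 divides 15, solutions exist.

Step 2: Apply extended Euclidean algorithm to find gcd.
We find integers such that 45*x0 + 48*y0 = 3

Step 3: Scale the particular solution.
Multiply by 15/3 = 5:
s = -5, t = 5

Step 4: Verify.
45*(-5) + 48*(5) = 15 = 15 ✓

s = -5, t = 5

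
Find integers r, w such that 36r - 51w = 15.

Step 1: Check solvability.
gcd(36, 51) = 3
Since 3 divides 15, solutions exist.

Step 2: Apply extended Euclidean algorithm to find gcd.
We find integers such that 36*x0 + 51*y0 = 3

Step 3: Scale the particular solution.
Multiply by 15/3 = 5:
r = -35, w = -25

Step 4: Verify.
36*(-35) - 51*(-25) = 15 = 15 ✓

r = -35, w = -25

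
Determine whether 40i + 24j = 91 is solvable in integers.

Step 1: Compute gcd(40, 24).
gcd(40, 24) = 8

Step 2: Check divisibility.
Does 8 divide 91? 91 = 8 x 11 + 3, so no.

By the theorem on linear Diophantine equations, 40i + 24j = 91 has integer solutions if and only if gcd(40, 24) divides 91. Since 8 does not divide 91, no solutions exist.

No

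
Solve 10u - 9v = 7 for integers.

Step 1: Check solvability.
gcd(10, 9) = 1
Since 1 divides 7, solutions exist.

Step 2: Apply extended Euclidean algorithm to find gcd.
We find integers such that 10*x0 + 9*y0 = 1

Step 3: Scale the particular solution.
Multiply by 7/1 = 7:
u = 7, v = 7

Step 4: Verify.
10*(7) - 9*(7) = 7 = 7 ✓

u = 7, v = 7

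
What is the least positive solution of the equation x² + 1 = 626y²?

We need x² = 626y² - 1. Try successive y:
y = 1: x² = 626·1² - 1 = 625 = 25² ✓
Check: 25² - 626·1² = 625 - 626 = -1 ✓

x = 25, y = 1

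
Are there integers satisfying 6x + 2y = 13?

Step 1: Compute gcd(6, 2).
gcd(6, 2) = 2

Step 2: Check divisibility.
Does 2 divide 13? 13 = 2 x 6 + 1, so no.

By the theorem on linear Diophantine equations, 6x + 2y = 13 has integer solutions if and only if gcd(6, 2) divides 13. Since 2 does not divide 13, no solutions exist.

No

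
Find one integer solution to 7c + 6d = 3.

Step 1: Check solvability.
gcd(7, 6) = 1
Since 1 divides 3, solutions exist.

Step 2: Apply extended Euclidean algorithm to find gcd.
We find integers such that 7*x0 + 6*y0 = 1

Step 3: Scale the particular solution.
Multiply by 3/1 = 3:
c = 3, d = -3

Step 4: Verify.
7*(3) + 6*(-3) = 3 = 3 ✓

c = 3, d = -3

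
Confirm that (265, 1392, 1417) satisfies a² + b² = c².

Compute a² + b² = 265² + 1392² = 70225 + 1937664 = 2007889
Compute c² = 1417² = 2007889
Since 2007889 = 2007889, confirmed.

Yes, it is a Pythagorean triple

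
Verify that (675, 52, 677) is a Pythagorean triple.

Compute a² + b² = 675² + 52² = 455625 + 2704 = 458329
Compute c² = 677² = 458329
Since 458329 = 458329, confirmed.

Yes, it is a Pythagorean triple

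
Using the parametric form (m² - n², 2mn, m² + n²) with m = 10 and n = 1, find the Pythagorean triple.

a = m² - n² = 100 - 1 = 99
b = 2mn = 2·10·1 = 20
c = m² + n² = 100 + 1 = 101
Verify: 99² + 20² = 9801 + 400 = 10201 = 101² ✓

(99, 20, 101)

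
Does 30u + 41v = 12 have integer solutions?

Step 1: Compute gcd(30, 41).
gcd(30, 41) = 1

Step 2: Check divisibility.
Does 1 divide 12? 12 = 1 x 12, so yes.

By the theorem on linear Diophantine equations, 30u + 41v = 12 has integer solutions if and only if gcd(30, 41) divides 12. Since 1 | 12, solutions exist.

Yes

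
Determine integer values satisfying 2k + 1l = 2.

Step 1: Check solvability.
gcd(2, 1) = 1
Since 1 divides 2, solutions exist.

Step 2: Apply extended Euclidean algorithm to find gcd.
We find integers such that 2*x0 + 1*y0 = 1

Step 3: Scale the particular solution.
Multiply by 2/1 = 2:
k = 0, l = 2

Step 4: Verify.
2*(0) + 1*(2) = 2 = 2 ✓

k = 0, l = 2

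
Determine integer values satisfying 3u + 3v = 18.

Step 1: Check solvability.
gcd(3, 3) = 3
Since 3 divides 18, solutions exist.

Step 2: Apply extended Euclidean algorithm to find gcd.
We find integers such that 3*x0 + 3*y0 = 3

Step 3: Scale the particular solution.
Multiply by 18/3 = 6:
u = 0, v = 6

Step 4: Verify.
3*(0) + 3*(6) = 18 = 18 ✓

u = 0, v = 6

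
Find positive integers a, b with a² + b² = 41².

We need a² + b² = 41² = 1681.
Trying: 9² + 40² = 81 + 1600 = 1681 ✓

(9, 40, 41)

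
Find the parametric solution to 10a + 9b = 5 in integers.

Step 1: Compute gcd(10, 9) = 1.
Since 1 divides 5, solutions exist.

Step 2: Find a particular solution using extended Euclidean algorithm.
We get a₀ = 5, b₀ = -5.
Check: 10*5 + 9*-5 = 5 = 5 ✓

Step 3: Write the general solution.
a = 5 + (9/1)t = 5 + 9t
b = -5 - (10/1)t = -5 - 10t
for any integer t.

a = 5 + 9t, b = -5 - 10t for integer t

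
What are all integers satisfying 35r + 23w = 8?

Step 1: Compute gcd(35, 23) = 1.
Since 1 divides 8, solutions exist.

Step 2: Find a particular solution using extended Euclidean algorithm.
We get r₀ = 16, w₀ = -24.
Check: 35*16 + 23*-24 = 8 = 8 ✓

Step 3: Write the general solution.
r = 16 + (23/1)t = 16 + 23t
w = -24 - (35/1)t = -24 - 35t
for any integer t.

r = 16 + 23t, w = -24 - 35t for integer t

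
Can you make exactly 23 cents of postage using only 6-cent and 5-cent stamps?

We need non-negative x, y with 6x + 5y = 23.
gcd(6, 5) = 1 divides 23, so integer solutions exist.
Search for a non-negative one: x = 3 gives 5y = 23 - 18 = 5, so y = 1.
Check: 6·3 + 5·1 = 23 ✓

Yes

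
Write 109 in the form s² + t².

We need to find integers s, t > 0 such that s² + t² = 109.
Trying s = 3: t² = 109 - 3² = 109 - 9 = 100
t = 10
Check: 3² + 10² = 9 + 100 = 109 ✓

109 = 3² + 10²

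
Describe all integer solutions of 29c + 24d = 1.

Step 1: Compute gcd(29, 24) = 1.
Since 1 divides 1, solutions exist.

Step 2: Find a particular solution using extended Euclidean algorithm.
We get c₀ = 5, d₀ = -6.
Check: 29*5 + 24*-6 = 1 = 1 ✓

Step 3: Write the general solution.
c = 5 + (24/1)t = 5 + 24t
d = -6 - (29/1)t = -6 - 29t
for any integer t.

c = 5 + 24t, d = -6 - 29t for integer t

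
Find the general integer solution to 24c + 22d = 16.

Step 1: Compute gcd(24, 22) = 2.
Since 2 divides 16, solutions exist.

Step 2: Find a particular solution using extended Euclidean algorithm.
We get c₀ = 8, d₀ = -8.
Check: 24*8 + 22*-8 = 16 = 16 ✓

Step 3: Write the general solution.
c = 8 + (22/2)t = 8 + 11t
d = -8 - (24/2)t = -8 - 12t
for any integer t.

c = 8 + 11t, d = -8 - 12t for integer t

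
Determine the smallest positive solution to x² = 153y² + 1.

We seek the smallest positive integers (x, y) with x² - 153y² = 1, i.e., x² = 153y² + 1.
Try successive y values:
y = 1: x² = 153·1² + 1 = 154, not a perfect square
y = 2: x² = 153·2² + 1 = 613, not a perfect square
y = 3: x² = 153·3² + 1 = 1378, not a perfect square
... continuing the search (or via continued fractions) ...
y = 176: x² = 153·176² + 1 = 4739329, x = 2177 ✓

Verify: 2177² - 153·176² = 4739329 - 4739328 = 1 ✓

x = 2177, y = 176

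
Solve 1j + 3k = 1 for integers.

Step 1: Check solvability.
gcd(1, 3) = 1
Since 1 divides 1, solutions exist.

Step 2: Apply extended Euclidean algorithm to find gcd.
We find integers such that 1*x0 + 3*y0 = 1

Step 3: Scale the particular solution.
Multiply by 1/1 = 1:
j = 1, k = 0

Step 4: Verify.
1*(1) + 3*(0) = 1 = 1 ✓

j = 1, k = 0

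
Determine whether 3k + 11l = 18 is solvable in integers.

Step 1: Compute gcd(3, 11).
gcd(3, 11) = 1

Step 2: Check divisibility.
Does 1 divide 18? 18 = 1 x 18, so yes.

By the theorem on linear Diophantine equations, 3k + 11l = 18 has integer solutions if and only if gcd(3, 11) divides 18. Since 1 | 18, solutions exist.

Yes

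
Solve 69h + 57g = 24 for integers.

Step 1: Check solvability.
gcd(69, 57) = 3
Since 3 divides 24, solutions exist.

Step 2: Apply extended Euclidean algorithm to find gcd.
We find integers such that 69*x0 + 57*y0 = 3

Step 3: Scale the particular solution.
Multiply by 24/3 = 8:
h = 40, g = -48

Step 4: Verify.
69*(40) + 57*(-48) = 24 = 24 ✓

h = 40, g = -48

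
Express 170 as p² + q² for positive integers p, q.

We need to find integers p, q > 0 such that p² + q² = 170.
Trying p = 1: q² = 170 - 1² = 170 - 1 = 169
q = 13
Check: 1² + 13² = 1 + 169 = 170 ✓

170 = 1² + 13²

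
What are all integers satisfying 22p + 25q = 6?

Step 1: Compute gcd(22, 25) = 1.
Since 1 divides 6, solutions exist.

Step 2: Find a particular solution using extended Euclidean algorithm.
We get p₀ = 48, q₀ = -42.
Check: 22*48 + 25*-42 = 6 = 6 ✓

Step 3: Write the general solution.
p = 48 + (25/1)t = 48 + 25t
q = -42 - (22/1)t = -42 - 22t
for any integer t.

p = 48 + 25t, q = -42 - 22t for integer t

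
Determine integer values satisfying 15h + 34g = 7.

Step 1: Check solvability.
gcd(15, 34) = 1
Since 1 divides 7, solutions exist.

Step 2: Apply extended Euclidean algorithm to find gcd.
We find integers such that 15*x0 + 34*y0 = 1

Step 3: Scale the particular solution.
Multiply by 7/1 = 7:
h = -63, g = 28

Step 4: Verify.
15*(-63) + 34*(28) = 7 = 7 ✓

h = -63, g = 28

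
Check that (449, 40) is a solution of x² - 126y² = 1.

Compute x² = 449² = 201601
Compute 126y² = 126·40² = 126·1600 = 201600
x² - 126y² = 201601 - 201600 = 1
Since this equals 1, (449, 40) is a solution.

Yes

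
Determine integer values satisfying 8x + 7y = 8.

Step 1: Check solvability.
gcd(8, 7) = 1
Since 1 divides 8, solutions exist.

Step 2: Apply extended Euclidean algorithm to find gcd.
We find integers such that 8*x0 + 7*y0 = 1

Step 3: Scale the particular solution.
Multiply by 8/1 = 8:
x = 8, y = -8

Step 4: Verify.
8*(8) + 7*(-8) = 8 = 8 ✓

x = 8, y = -8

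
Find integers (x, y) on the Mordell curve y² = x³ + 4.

Try small integer x values and check whether x³ + 4 is a perfect square.
x = 0: x³ + 4 = 0³ + 4 = 0 + 4 = 4
Is 4 a perfect square? 2² = 4 ✓
So (x, y) = (0, 2) is a solution.

x = 0, y = 2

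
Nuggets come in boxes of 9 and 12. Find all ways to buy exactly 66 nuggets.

We need non-negative integers (x, y) with 9x + 12y = 66.
For each x in 0..7, check if 66 - 9x is a non-negative multiple of 12.
x = 2: 12y = 48, y = 4 ✓
x = 6: 12y = 12, y = 1 ✓

(2 boxes of 9, 4 boxes of 12), (6 boxes of 9, 1 boxes of 12)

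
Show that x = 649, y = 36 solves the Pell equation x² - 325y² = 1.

Compute x² = 649² = 421201
Compute 325y² = 325·36² = 325·1296 = 421200
x² - 325y² = 421201 - 421200 = 1
Since this equals 1, (649, 36) is a solution.

Yes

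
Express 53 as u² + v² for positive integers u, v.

We need to find integers u, v > 0 such that u² + v² = 53.
Trying u = 2: v² = 53 - 2² = 53 - 4 = 49
v = 7
Check: 2² + 7² = 4 + 49 = 53 ✓

53 = 2² + 7²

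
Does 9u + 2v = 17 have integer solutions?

Step 1: Compute gcd(9, 2).
gcd(9, 2) = 1

Step 2: Check divisibility.
Does 1 divide 17? 17 = 1 x 17, so yes.

By the theorem on linear Diophantine equations, 9u + 2v = 17 has integer solutions if and only if gcd(9, 2) divides 17. Since 1 | 17, solutions exist.

Yes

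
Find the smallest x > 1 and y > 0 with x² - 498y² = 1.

We seek the smallest positive integers (x, y) with x² - 498y² = 1, i.e., x² = 498y² + 1.
Try successive y values:
y = 1: x² = 498·1² + 1 = 499, not a perfect square
y = 2: x² = 498·2² + 1 = 1993, not a perfect square
y = 3: x² = 498·3² + 1 = 4483, not a perfect square
... continuing the search (or via continued fractions) ...
y = 8056: x² = 498·8056² + 1 = 32319769729, x = 179777 ✓

Verify: 179777² - 498·8056² = 32319769729 - 32319769728 = 1 ✓

x = 179777, y = 8056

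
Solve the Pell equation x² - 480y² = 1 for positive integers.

We seek the smallest positive integers (x, y) with x² - 480y² = 1, i.e., x² = 480y² + 1.
Try successive y values:
y = 1: x² = 480·1² + 1 = 481, not a perfect square
y = 2: x² = 480·2² + 1 = 1921, not a perfect square
y = 3: x² = 480·3² + 1 = 4321, not a perfect square
... continuing the search (or via continued fractions) ...
y = 11: x² = 480·11² + 1 = 58081, x = 241 ✓

Verify: 241² - 480·11² = 58081 - 58080 = 1 ✓

x = 241, y = 11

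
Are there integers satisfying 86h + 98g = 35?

Step 1: Compute gcd(86, 98).
gcd(86, 98) = 2

Step 2: Check divisibility.
Does 2 divide 35? 35 = 2 x 17 + 1, so no.

By the theorem on linear Diophantine equations, 86h + 98g = 35 has integer solutions if and only if gcd(86, 98) divides 35. Since 2 does not divide 35, no solutions exist.

No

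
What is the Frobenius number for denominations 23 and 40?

For two coprime denominations a and b, the Frobenius number (largest value not representable as a non-negative combination) is ab - a - b.
Here gcd(23, 40) = 1, so they are coprime.
F(23, 40) = 23·40 - 23 - 40 = 920 - 63 = 857

857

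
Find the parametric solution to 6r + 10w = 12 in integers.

Step 1: Compute gcd(6, 10) = 2.
Since 2 divides 12, solutions exist.

Step 2: Find a particular solution using extended Euclidean algorithm.
We get r₀ = 12, w₀ = -6.
Check: 6*12 + 10*-6 = 12 = 12 ✓

Step 3: Write the general solution.
r = 12 + (10/2)t = 12 + 5t
w = -6 - (6/2)t = -6 - 3t
for any integer t.

r = 12 + 5t, w = -6 - 3t for integer t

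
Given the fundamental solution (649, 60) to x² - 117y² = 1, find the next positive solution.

Solutions to x² - Dy² = 1 are generated by powers of (x₀ + y₀√D).
The next solution satisfies x₁ + y₁√117 = (x₀ + y₀√117)², giving:
x₁ = x₀² + 117y₀² = 649² + 117·60² = 421201 + 421200 = 842401
y₁ = 2x₀y₀ = 2·649·60 = 77880

Verify: 842401² - 117·77880² = 709639444801 - 709639444800 = 1 ✓

x = 842401, y = 77880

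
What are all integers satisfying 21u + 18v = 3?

Step 1: Compute gcd(21, 18) = 3.
Since 3 divides 3, solutions exist.

Step 2: Find a particular solution using extended Euclidean algorithm.
We get u₀ = 1, v₀ = -1.
Check: 21*1 + 18*-1 = 3 = 3 ✓

Step 3: Write the general solution.
u = 1 + (18/3)t = 1 + 6t
v = -1 - (21/3)t = -1 - 7t
for any integer t.

u = 1 + 6t, v = -1 - 7t for integer t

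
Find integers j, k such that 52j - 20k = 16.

Step 1: Check solvability.
gcd(52, 20) = 4
Since 4 divides 16, solutions exist.

Step 2: Apply extended Euclidean algorithm to find gcd.
We find integers such that 52*x0 + 20*y0 = 4

Step 3: Scale the particular solution.
Multiply by 16/4 = 4:
j = 8, k = 20

Step 4: Verify.
52*(8) - 20*(20) = 16 = 16 ✓

j = 8, k = 20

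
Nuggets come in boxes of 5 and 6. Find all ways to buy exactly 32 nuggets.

We need non-negative integers (x, y) with 5x + 6y = 32.
For each x in 0..6, check if 32 - 5x is a non-negative multiple of 6.
x = 4: 6y = 12, y = 2 ✓

(4 boxes of 5, 2 boxes of 6)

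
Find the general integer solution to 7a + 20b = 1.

Step 1: Compute gcd(7, 20) = 1.
Since 1 divides 1, solutions exist.

Step 2: Find a particular solution using extended Euclidean algorithm.
We get a₀ = 3, b₀ = -1.
Check: 7*3 + 20*-1 = 1 = 1 ✓

Step 3: Write the general solution.
a = 3 + (20/1)t = 3 + 20t
b = -1 - (7/1)t = -1 - 7t
for any integer t.

a = 3 + 20t, b = -1 - 7t for integer t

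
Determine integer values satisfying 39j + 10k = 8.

Step 1: Check solvability.
gcd(39, 10) = 1
Since 1 divides 8, solutions exist.

Step 2: Apply extended Euclidean algorithm to find gcd.
We find integers such that 39*x0 + 10*y0 = 1

Step 3: Scale the particular solution.
Multiply by 8/1 = 8:
j = -8, k = 32

Step 4: Verify.
39*(-8) + 10*(32) = 8 = 8 ✓

j = -8, k = 32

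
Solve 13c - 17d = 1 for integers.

Step 1: Check solvability.
gcd(13, 17) = 1
Since 1 divides 1, solutions exist.

Step 2: Apply extended Euclidean algorithm to find gcd.
We find integers such that 13*x0 + 17*y0 = 1

Step 3: Scale the particular solution.
Multiply by 1/1 = 1:
c = 4, d = 3

Step 4: Verify.
13*(4) - 17*(3) = 1 = 1 ✓

c = 4, d = 3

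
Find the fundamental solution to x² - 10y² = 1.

We seek the smallest positive integers (x, y) with x² - 10y² = 1, i.e., x² = 10y² + 1.
Try successive y values:
y = 1: x² = 10·1² + 1 = 11, not a perfect square
y = 2: x² = 10·2² + 1 = 41, not a perfect square
y = 3: x² = 10·3² + 1 = 91, not a perfect square
... continuing the search (or via continued fractions) ...
y = 6: x² = 10·6² + 1 = 361, x = 19 ✓

Verify: 19² - 10·6² = 361 - 360 = 1 ✓

x = 19, y = 6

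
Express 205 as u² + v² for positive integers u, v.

We need to find integers u, v > 0 such that u² + v² = 205.
Trying u = 3: v² = 205 - 3² = 205 - 9 = 196
v = 14
Check: 3² + 14² = 9 + 196 = 205 ✓

205 = 3² + 14²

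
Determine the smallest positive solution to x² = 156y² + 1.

We seek the smallest positive integers (x, y) with x² - 156y² = 1, i.e., x² = 156y² + 1.
Try successive y values:
y = 1: x² = 156·1² + 1 = 157, not a perfect square
y = 2: x² = 156·2² + 1 = 625, x = 25 ✓

Verify: 25² - 156·2² = 625 - 624 = 1 ✓

x = 25, y = 2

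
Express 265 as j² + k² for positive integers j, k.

We need to find integers j, k > 0 such that j² + k² = 265.
Trying j = 3: k² = 265 - 3² = 265 - 9 = 256
k = 16
Check: 3² + 16² = 9 + 256 = 265 ✓

265 = 3² + 16²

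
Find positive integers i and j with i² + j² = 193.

We need to find integers i, j > 0 such that i² + j² = 193.
Trying i = 7: j² = 193 - 7² = 193 - 49 = 144
j = 12
Check: 7² + 12² = 49 + 144 = 193 ✓

193 = 7² + 12²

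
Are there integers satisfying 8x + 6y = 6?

Step 1: Compute gcd(8, 6).
gcd(8, 6) = 2

Step 2: Check divisibility.
Does 2 divide 6? 6 = 2 x 3, so yes.

By the theorem on linear Diophantine equations, 8x + 6y = 6 has integer solutions if and only if gcd(8, 6) divides 6. Since 2 | 6, solutions exist.

Yes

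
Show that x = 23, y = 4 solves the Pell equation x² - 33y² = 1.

Compute x² = 23² = 529
Compute 33y² = 33·4² = 33·16 = 528
x² - 33y² = 529 - 528 = 1
Since this equals 1, (23, 4) is a solution.

Yes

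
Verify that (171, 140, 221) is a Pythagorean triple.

Compute a² + b²:
171² + 140² = 29241 + 19600 = 48841
Compute c²:
221² = 48841
Since 48841 = 48841, it is a Pythagorean triple.

Yes, it is a Pythagorean triple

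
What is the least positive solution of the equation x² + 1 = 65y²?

We need x² = 65y² - 1. Try successive y:
y = 1: x² = 65·1² - 1 = 64 = 8² ✓
Check: 8² - 65·1² = 64 - 65 = -1 ✓

x = 8, y = 1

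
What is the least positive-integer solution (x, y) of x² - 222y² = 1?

We seek the smallest positive integers (x, y) with x² - 222y² = 1, i.e., x² = 222y² + 1.
Try successive y values:
y = 1: x² = 222·1² + 1 = 223, not a perfect square
y = 2: x² = 222·2² + 1 = 889, not a perfect square
y = 3: x² = 222·3² + 1 = 1999, not a perfect square
... continuing the search (or via continued fractions) ...
y = 10: x² = 222·10² + 1 = 22201, x = 149 ✓

Verify: 149² - 222·10² = 22201 - 22200 = 1 ✓

x = 149, y = 10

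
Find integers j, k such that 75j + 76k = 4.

Step 1: Check solvability.
gcd(75, 76) = 1
Since 1 divides 4, solutions exist.

Step 2: Apply extended Euclidean algorithm to find gcd.
We find integers such that 75*x0 + 76*y0 = 1

Step 3: Scale the particular solution.
Multiply by 4/1 = 4:
j = -4, k = 4

Step 4: Verify.
75*(-4) + 76*(4) = 4 = 4 ✓

j = -4, k = 4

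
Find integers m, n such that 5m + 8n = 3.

Step 1: Check solvability.
gcd(5, 8) = 1
Since 1 divides 3, solutions exist.

Step 2: Apply extended Euclidean algorithm to find gcd.
We find integers such that 5*x0 + 8*y0 = 1

Step 3: Scale the particular solution.
Multiply by 3/1 = 3:
m = -9, n = 6

Step 4: Verify.
5*(-9) + 8*(6) = 3 = 3 ✓

m = -9, n = 6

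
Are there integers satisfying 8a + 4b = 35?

Step 1: Compute gcd(8, 4).
gcd(8, 4) = 4

Step 2: Check divisibility.
Does 4 divide 35? 35 = 4 x 8 + 3, so no.

By the theorem on linear Diophantine equations, 8a + 4b = 35 has integer solutions if and only if gcd(8, 4) divides 35. Since 4 does not divide 35, no solutions exist.

No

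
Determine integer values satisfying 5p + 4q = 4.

Step 1: Check solvability.
gcd(5, 4) = 1
Since 1 divides 4, solutions exist.

Step 2: Apply extended Euclidean algorithm to find gcd.
We find integers such that 5*x0 + 4*y0 = 1

Step 3: Scale the particular solution.
Multiply by 4/1 = 4:
p = 4, q = -4

Step 4: Verify.
5*(4) + 4*(-4) = 4 = 4 ✓

p = 4, q = -4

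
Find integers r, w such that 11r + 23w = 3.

Step 1: Check solvability.
gcd(11, 23) = 1
Since 1 divides 3, solutions exist.

Step 2: Apply extended Euclidean algorithm to find gcd.
We find integers such that 11*x0 + 23*y0 = 1

Step 3: Scale the particular solution.
Multiply by 3/1 = 3:
r = -6, w = 3

Step 4: Verify.
11*(-6) + 23*(3) = 3 = 3 ✓

r = -6, w = 3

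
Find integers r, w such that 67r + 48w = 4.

Step 1: Check solvability.
gcd(67, 48) = 1
Since 1 divides 4, solutions exist.

Step 2: Apply extended Euclidean algorithm to find gcd.
We find integers such that 67*x0 + 48*y0 = 1

Step 3: Scale the particular solution.
Multiply by 4/1 = 4:
r = -20, w = 28

Step 4: Verify.
67*(-20) + 48*(28) = 4 = 4 ✓

r = -20, w = 28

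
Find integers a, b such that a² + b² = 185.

We need to find integers a, b > 0 such that a² + b² = 185.
Trying a = 4: b² = 185 - 4² = 185 - 16 = 169
b = 13
Check: 4² + 13² = 16 + 169 = 185 ✓

185 = 4² + 13²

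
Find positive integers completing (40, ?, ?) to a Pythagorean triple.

We need the other leg and hypotenuse such that 40² + x² = c².
Take x = 399, c = 401: 40² + 399² = 1600 + 159201 = 160801 = 401² ✓
Triple: (399, 40, 401)

(399, 40, 401)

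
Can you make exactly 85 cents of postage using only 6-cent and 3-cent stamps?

We need non-negative x, y with 6x + 3y = 85.
gcd(6, 3) = 3, and 3 does not divide 85.
No integer solutions exist, so certainly no non-negative ones.

No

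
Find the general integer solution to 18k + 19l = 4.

Step 1: Compute gcd(18, 19) = 1.
Since 1 divides 4, solutions exist.

Step 2: Find a particular solution using extended Euclidean algorithm.
We get k₀ = -4, l₀ = 4.
Check: 18*-4 + 19*4 = 4 = 4 ✓

Step 3: Write the general solution.
k = -4 + (19/1)t = -4 + 19t
l = 4 - (18/1)t = 4 - 18t
for any integer t.

k = -4 + 19t, l = 4 - 18t for integer t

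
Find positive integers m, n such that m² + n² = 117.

Search for m with 117 - m² a perfect square.
m = 6: 117 - 6² = 117 - 36 = 81 = 9² ✓
So m = 6, n = 9.

m = 6, n = 9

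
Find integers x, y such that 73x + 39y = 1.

Step 1: Check solvability.
gcd(73, 39) = 1
Since 1 divides 1, solutions exist.

Step 2: Apply extended Euclidean algorithm to find gcd.
We find integers such that 73*x0 + 39*y0 = 1

Step 3: Scale the particular solution.
Multiply by 1/1 = 1:
x = -8, y = 15

Step 4: Verify.
73*(-8) + 39*(15) = 1 = 1 ✓

x = -8, y = 15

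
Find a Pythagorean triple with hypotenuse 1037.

We need a² + b² = 1037² = 1075369.
Trying: 315² + 988² = 99225 + 976144 = 1075369 ✓

(315, 988, 1037)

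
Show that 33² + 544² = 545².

Compute a² + b²:
33² + 544² = 1089 + 295936 = 297025
Compute c²:
545² = 297025
Since 297025 = 297025, it is a Pythagorean triple.

Yes, it is a Pythagorean triple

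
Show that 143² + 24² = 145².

Compute a² + b²:
143² + 24² = 20449 + 576 = 21025
Compute c²:
145² = 21025
Since 21025 = 21025, it is a Pythagorean triple.

Yes, it is a Pythagorean triple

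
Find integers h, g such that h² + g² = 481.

We need to find integers h, g > 0 such that h² + g² = 481.
Trying h = 9: g² = 481 - 9² = 481 - 81 = 400
g = 20
Check: 9² + 20² = 81 + 400 = 481 ✓

481 = 9² + 20²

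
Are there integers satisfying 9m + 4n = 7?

Step 1: Compute gcd(9, 4).
gcd(9, 4) = 1

Step 2: Check divisibility.
Does 1 divide 7? 7 = 1 x 7, so yes.

By the theorem on linear Diophantine equations, 9m + 4n = 7 has integer solutions if and only if gcd(9, 4) divides 7. Since 1 | 7, solutions exist.

Yes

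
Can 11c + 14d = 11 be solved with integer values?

Step 1: Compute gcd(11, 14).
gcd(11, 14) = 1

Step 2: Check divisibility.
Does 1 divide 11? 11 = 1 x 11, so yes.

By the theorem on linear Diophantine equations, 11c + 14d = 11 has integer solutions if and only if gcd(11, 14) divides 11. Since 1 | 11, solutions exist.

Yes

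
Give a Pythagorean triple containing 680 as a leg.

We need the other leg and hypotenuse such that 680² + x² = c².
Take x = 111, c = 689: 680² + 111² = 462400 + 12321 = 474721 = 689² ✓
Triple: (111, 680, 689)

(111, 680, 689)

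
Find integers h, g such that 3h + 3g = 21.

Step 1: Check solvability.
gcd(3, 3) = 3
Since 3 divides 21, solutions exist.

Step 2: Apply extended Euclidean algorithm to find gcd.
We find integers such that 3*x0 + 3*y0 = 3

Step 3: Scale the particular solution.
Multiply by 21/3 = 7:
h = 0, g = 7

Step 4: Verify.
3*(0) + 3*(7) = 21 = 21 ✓

h = 0, g = 7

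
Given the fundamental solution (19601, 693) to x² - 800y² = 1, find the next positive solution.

Solutions to x² - Dy² = 1 are generated by powers of (x₀ + y₀√D).
The next solution satisfies x₁ + y₁√800 = (x₀ + y₀√800)², giving:
x₁ = x₀² + 800y₀² = 19601² + 800·693² = 384199201 + 384199200 = 768398401
y₁ = 2x₀y₀ = 2·19601·693 = 27166986

Verify: 768398401² - 800·27166986² = 590436102659356801 - 590436102659356800 = 1 ✓

x = 768398401, y = 27166986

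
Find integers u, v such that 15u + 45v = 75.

Step 1: Check solvability.
gcd(15, 45) = 15
Since 15 divides 75, solutions exist.

Step 2: Apply extended Euclidean algorithm to find gcd.
We find integers such that 15*x0 + 45*y0 = 15

Step 3: Scale the particular solution.
Multiply by 75/15 = 5:
u = 5, v = 0

Step 4: Verify.
15*(5) + 45*(0) = 75 = 75 ✓

u = 5, v = 0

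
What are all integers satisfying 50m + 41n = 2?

Step 1: Compute gcd(50, 41) = 1.
Since 1 divides 2, solutions exist.

Step 2: Find a particular solution using extended Euclidean algorithm.
We get m₀ = -18, n₀ = 22.
Check: 50*-18 + 41*22 = 2 = 2 ✓

Step 3: Write the general solution.
m = -18 + (41/1)t = -18 + 41t
n = 22 - (50/1)t = 22 - 50t
for any integer t.

m = -18 + 41t, n = 22 - 50t for integer t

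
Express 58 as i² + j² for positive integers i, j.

We need to find integers i, j > 0 such that i² + j² = 58.
Trying i = 3: j² = 58 - 3² = 58 - 9 = 49
j = 7
Check: 3² + 7² = 9 + 49 = 58 ✓

58 = 3² + 7²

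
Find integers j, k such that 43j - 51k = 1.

Step 1: Check solvability.
gcd(43, 51) = 1
Since 1 divides 1, solutions exist.

Step 2: Apply extended Euclidean algorithm to find gcd.
We find integers such that 43*x0 + 51*y0 = 1

Step 3: Scale the particular solution.
Multiply by 1/1 = 1:
j = 19, k = 16

Step 4: Verify.
43*(19) - 51*(16) = 1 = 1 ✓

j = 19, k = 16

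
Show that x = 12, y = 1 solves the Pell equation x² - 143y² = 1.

Compute x² = 12² = 144
Compute 143y² = 143·1² = 143·1 = 143
x² - 143y² = 144 - 143 = 1
Since this equals 1, (12, 1) is a solution.

Yes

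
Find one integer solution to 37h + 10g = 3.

Step 1: Check solvability.
gcd(37, 10) = 1
Since 1 divides 3, solutions exist.

Step 2: Apply extended Euclidean algorithm to find gcd.
We find integers such that 37*x0 + 10*y0 = 1

Step 3: Scale the particular solution.
Multiply by 3/1 = 3:
h = 9, g = -33

Step 4: Verify.
37*(9) + 10*(-33) = 3 = 3 ✓

h = 9, g = -33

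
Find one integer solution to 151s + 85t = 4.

Step 1: Check solvability.
gcd(151, 85) = 1
Since 1 divides 4, solutions exist.

Step 2: Apply extended Euclidean algorithm to find gcd.
We find integers such that 151*x0 + 85*y0 = 1

Step 3: Scale the particular solution.
Multiply by 4/1 = 4:
s = -36, t = 64

Step 4: Verify.
151*(-36) + 85*(64) = 4 = 4 ✓

s = -36, t = 64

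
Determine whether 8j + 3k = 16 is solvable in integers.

Step 1: Compute gcd(8, 3).
gcd(8, 3) = 1

Step 2: Check divisibility.
Does 1 divide 16? 16 = 1 x 16, so yes.

By the theorem on linear Diophantine equations, 8j + 3k = 16 has integer solutions if and only if gcd(8, 3) divides 16. Since 1 | 16, solutions exist.

Yes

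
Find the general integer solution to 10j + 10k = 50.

Step 1: Compute gcd(10, 10) = 10.
Since 10 divides 50, solutions exist.

Step 2: Find a particular solution using extended Euclidean algorithm.
We get j₀ = 0, k₀ = 5.
Check: 10*0 + 10*5 = 50 = 50 ✓

Step 3: Write the general solution.
j = 0 + (10/10)t = 0 + 1t
k = 5 - (10/10)t = 5 - 1t
for any integer t.

j = 0 + 1t, k = 5 - 1t for integer t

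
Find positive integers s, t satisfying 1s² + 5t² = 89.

Try small values of s and check whether (89 - 1s²)/5 is a perfect square.
s = 3: 1·3² = 9, so 5t² = 89 - 9 = 80, giving t² = 16, t = 4.
Check: 1·3² + 5·4² = 9 + 80 = 89 ✓

s = 3, t = 4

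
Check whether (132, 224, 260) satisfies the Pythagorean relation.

Compute a² + b²:
132² + 224² = 17424 + 50176 = 67600
Compute c²:
260² = 67600
Since 67600 = 67600, it is a Pythagorean triple.

Yes, it is a Pythagorean triple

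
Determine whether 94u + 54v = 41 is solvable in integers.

Step 1: Compute gcd(94, 54).
gcd(94, 54) = 2

Step 2: Check divisibility.
Does 2 divide 41? 41 = 2 x 20 + 1, so no.

By the theorem on linear Diophantine equations, 94u + 54v = 41 has integer solutions if and only if gcd(94, 54) divides 41. Since 2 does not divide 41, no solutions exist.

No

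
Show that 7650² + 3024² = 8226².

Compute a² + b² = 7650² + 3024² = 58522500 + 9144576 = 67667076
Compute c² = 8226² = 67667076
Since 67667076 = 67667076, confirmed.

Yes, it is a Pythagorean triple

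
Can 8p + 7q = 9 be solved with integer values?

Step 1: Compute gcd(8, 7).
gcd(8, 7) = 1

Step 2: Check divisibility.
Does 1 divide 9? 9 = 1 x 9, so yes.

By the theorem on linear Diophantine equations, 8p + 7q = 9 has integer solutions if and only if gcd(8, 7) divides 9. Since 1 | 9, solutions exist.

Yes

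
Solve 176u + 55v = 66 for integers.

Step 1: Check solvability.
gcd(176, 55) = 11
Since 11 divides 66, solutions exist.

Step 2: Apply extended Euclidean algorithm to find gcd.
We find integers such that 176*x0 + 55*y0 = 11

Step 3: Scale the particular solution.
Multiply by 66/11 = 6:
u = 6, v = -18

Step 4: Verify.
176*(6) + 55*(-18) = 66 = 66 ✓

u = 6, v = -18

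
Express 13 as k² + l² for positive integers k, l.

We need to find integers k, l > 0 such that k² + l² = 13.
Trying k = 2: l² = 13 - 2² = 13 - 4 = 9
l = 3
Check: 2² + 3² = 4 + 9 = 13 ✓

13 = 2² + 3²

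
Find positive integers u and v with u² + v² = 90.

We need to find integers u, v > 0 such that u² + v² = 90.
Trying u = 3: v² = 90 - 3² = 90 - 9 = 81
v = 9
Check: 3² + 9² = 9 + 81 = 90 ✓

90 = 3² + 9²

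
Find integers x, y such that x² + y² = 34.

We need to find integers x, y > 0 such that x² + y² = 34.
Trying x = 3: y² = 34 - 3² = 34 - 9 = 25
y = 5
Check: 3² + 5² = 9 + 25 = 34 ✓

34 = 3² + 5²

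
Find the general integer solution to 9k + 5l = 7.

Step 1: Compute gcd(9, 5) = 1.
Since 1 divides 7, solutions exist.

Step 2: Find a particular solution using extended Euclidean algorithm.
We get k₀ = -7, l₀ = 14.
Check: 9*-7 + 5*14 = 7 = 7 ✓

Step 3: Write the general solution.
k = -7 + (5/1)t = -7 + 5t
l = 14 - (9/1)t = 14 - 9t
for any integer t.

k = -7 + 5t, l = 14 - 9t for integer t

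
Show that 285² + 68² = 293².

Compute a² + b² = 285² + 68² = 81225 + 4624 = 85849
Compute c² = 293² = 85849
Since 85849 = 85849, confirmed.

Yes, it is a Pythagorean triple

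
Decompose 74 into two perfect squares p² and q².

We need to find integers p, q > 0 such that p² + q² = 74.
Trying p = 5: q² = 74 - 5² = 74 - 25 = 49
q = 7
Check: 5² + 7² = 25 + 49 = 74 ✓

74 = 5² + 7²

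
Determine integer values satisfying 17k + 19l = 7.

Step 1: Check solvability.
gcd(17, 19) = 1
Since 1 divides 7, solutions exist.

Step 2: Apply extended Euclidean algorithm to find gcd.
We find integers such that 17*x0 + 19*y0 = 1

Step 3: Scale the particular solution.
Multiply by 7/1 = 7:
k = 63, l = -56

Step 4: Verify.
17*(63) + 19*(-56) = 7 = 7 ✓

k = 63, l = -56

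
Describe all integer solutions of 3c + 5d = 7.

Step 1: Compute gcd(3, 5) = 1.
Since 1 divides 7, solutions exist.

Step 2: Find a particular solution using extended Euclidean algorithm.
We get c₀ = 14, d₀ = -7.
Check: 3*14 + 5*-7 = 7 = 7 ✓

Step 3: Write the general solution.
c = 14 + (5/1)t = 14 + 5t
d = -7 - (3/1)t = -7 - 3t
for any integer t.

c = 14 + 5t, d = -7 - 3t for integer t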